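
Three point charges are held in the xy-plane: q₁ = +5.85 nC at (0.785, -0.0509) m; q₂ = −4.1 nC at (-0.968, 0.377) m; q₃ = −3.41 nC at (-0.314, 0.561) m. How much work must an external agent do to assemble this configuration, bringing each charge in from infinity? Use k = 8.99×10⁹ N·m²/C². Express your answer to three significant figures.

The assembly work is the sum of pairwise potential energies, U = Σ_{i<j} kqᵢqⱼ/rᵢⱼ.
Pair separations: r₁₂ = 1.80 m, r₁₃ = 1.26 m, r₂₃ = 0.679 m.
U = (-1.19×10⁻⁷) + (-1.43×10⁻⁷) + (1.85×10⁻⁷) = -7.71×10⁻⁸ J.

-7.71×10⁻⁸ J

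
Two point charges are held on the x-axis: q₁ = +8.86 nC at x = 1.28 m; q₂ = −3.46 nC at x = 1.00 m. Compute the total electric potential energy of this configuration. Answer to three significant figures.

The work to assemble the configuration equals its total potential energy, U = Σ kqᵢqⱼ/rᵢⱼ over all pairs.
Pair separations: r₁₂ = 0.280 m.
U = (-9.84×10⁻⁷) = -9.84×10⁻⁷ J.

-9.84×10⁻⁷ J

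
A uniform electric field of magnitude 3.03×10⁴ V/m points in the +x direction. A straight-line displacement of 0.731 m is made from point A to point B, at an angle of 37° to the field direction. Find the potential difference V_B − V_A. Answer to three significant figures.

Only the component of displacement along E changes the potential: ΔV = −E·d·cosθ.
ΔV = −(3.03×10⁴ V/m)(0.731 m)cos37° = -1.77×10⁴ V.

-1.77×10⁴ V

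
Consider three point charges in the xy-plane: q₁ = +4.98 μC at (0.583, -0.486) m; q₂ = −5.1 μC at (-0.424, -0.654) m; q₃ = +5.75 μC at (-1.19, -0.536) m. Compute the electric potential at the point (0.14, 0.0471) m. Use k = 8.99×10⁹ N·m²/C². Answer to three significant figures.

Electric potential is a scalar, so the contributions from each charge add algebraically: V = Σ kqᵢ/rᵢ.
Distances from the field point to each charge: r₁ = 0.693 m, r₂ = 0.900 m, r₃ = 1.45 m.
V = k[(4.98×10⁻⁶)/(0.693) + (-5.10×10⁻⁶)/(0.900) + (5.75×10⁻⁶)/(1.45)] = 4.92×10⁴ V.

4.92×10⁴ V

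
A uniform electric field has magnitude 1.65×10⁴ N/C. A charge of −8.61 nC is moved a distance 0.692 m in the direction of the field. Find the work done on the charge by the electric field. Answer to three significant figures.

The potential change for a displacement 0.692 m in the direction of the field is ΔV = −Ed = -1.14×10⁴ V.
W_field = −qΔV = -9.83×10⁻⁵ J.

-9.83×10⁻⁵ J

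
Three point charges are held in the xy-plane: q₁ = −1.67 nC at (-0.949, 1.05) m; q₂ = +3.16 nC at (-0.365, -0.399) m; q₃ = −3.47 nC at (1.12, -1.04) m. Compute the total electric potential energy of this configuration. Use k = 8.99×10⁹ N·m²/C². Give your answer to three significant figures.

The work to assemble the configuration equals its total potential energy, U = Σ kqᵢqⱼ/rᵢⱼ over all pairs.
Pair separations: r₁₂ = 1.56 m, r₁₃ = 2.94 m, r₂₃ = 1.62 m.
U = (-3.04×10⁻⁸) + (1.77×10⁻⁸) + (-6.09×10⁻⁸) = -7.36×10⁻⁸ J.

-7.36×10⁻⁸ J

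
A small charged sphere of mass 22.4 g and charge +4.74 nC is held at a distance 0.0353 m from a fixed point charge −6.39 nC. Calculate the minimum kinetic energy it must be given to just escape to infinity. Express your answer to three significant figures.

To just escape, total mechanical energy must reach zero at infinity: ½mv²_min + U = 0, so ½mv²_min = −U = |kQq|/r.
|U| = |kQq|/r = (8.99×10⁹ N·m²/C²)(6.39×10⁻⁹)(4.74×10⁻⁹)/(0.0353) = 7.71×10⁻⁶ J.

7.71×10⁻⁶ J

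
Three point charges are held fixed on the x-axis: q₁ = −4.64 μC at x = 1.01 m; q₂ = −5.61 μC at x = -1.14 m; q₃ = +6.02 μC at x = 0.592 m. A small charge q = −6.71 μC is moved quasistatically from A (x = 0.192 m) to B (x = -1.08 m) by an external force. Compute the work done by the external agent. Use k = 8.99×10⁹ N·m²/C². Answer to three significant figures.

5.87 J

For quasistatic motion the external work equals the change in potential energy: W_ext = qΔV = q(V_B − V_A).
At A: distances to the source charges are 0.818 m, 1.33 m, 0.400 m; V_A = Σ kqᵢ/rᵢ = 4.64×10⁴ V.
At B: distances to the source charges are 2.09 m, 0.0600 m, 1.67 m; V_B = Σ kqᵢ/rᵢ = -8.28×10⁵ V.
ΔV = V_B − V_A = -8.75×10⁵ V.
W_ext = qΔV = (-6.71×10⁻⁶ C)(-8.75×10⁵ V) = 5.87 J.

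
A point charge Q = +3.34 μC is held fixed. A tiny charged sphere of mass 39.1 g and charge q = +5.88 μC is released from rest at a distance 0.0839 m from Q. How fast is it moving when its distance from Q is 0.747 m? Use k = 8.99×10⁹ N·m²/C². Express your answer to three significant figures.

9.77 m/s

Only the electrostatic force acts, so mechanical energy is conserved: ½mv² = U₁ − U₂ = kQq(1/r₁ − 1/r₂).
U₁ − U₂ = (8.99×10⁹ N·m²/C²)(3.34×10⁻⁶ C)(5.88×10⁻⁶ C)(1/0.0839 − 1/0.747) = 1.87 J.
v = √(2·1.87/0.0391) = 9.77 m/s.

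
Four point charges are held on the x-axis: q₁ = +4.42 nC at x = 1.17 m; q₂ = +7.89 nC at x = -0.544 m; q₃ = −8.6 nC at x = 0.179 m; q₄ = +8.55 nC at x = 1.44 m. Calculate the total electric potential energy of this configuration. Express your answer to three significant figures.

The work to assemble the configuration equals its total potential energy, U = Σ kqᵢqⱼ/rᵢⱼ over all pairs.
Pair separations: r₁₂ = 1.71 m, r₁₃ = 0.991 m, r₁₄ = 0.270 m, r₂₃ = 0.723 m, r₂₄ = 1.98 m, r₃₄ = 1.26 m.
Summing all 6 pair terms gives U = 3.41×10⁻⁸ J.

3.41×10⁻⁸ J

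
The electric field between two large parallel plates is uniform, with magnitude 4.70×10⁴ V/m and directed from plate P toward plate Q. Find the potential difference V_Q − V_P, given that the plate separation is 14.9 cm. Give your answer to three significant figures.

In a uniform field, potential decreases in the direction of E: ΔV = −E·d for a displacement d parallel to E.
Going from P to Q is a displacement of 14.9 cm along the field, so V_Q − V_P = −Ed = -7000 V.

-7000 V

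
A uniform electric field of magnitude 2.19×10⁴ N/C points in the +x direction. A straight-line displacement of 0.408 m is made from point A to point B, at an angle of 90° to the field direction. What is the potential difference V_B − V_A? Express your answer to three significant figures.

0 V

Only the component of displacement along E changes the potential: ΔV = −E·d·cosθ.
ΔV = −(2.19×10⁴ V/m)(0.408 m)cos90° = 0 V.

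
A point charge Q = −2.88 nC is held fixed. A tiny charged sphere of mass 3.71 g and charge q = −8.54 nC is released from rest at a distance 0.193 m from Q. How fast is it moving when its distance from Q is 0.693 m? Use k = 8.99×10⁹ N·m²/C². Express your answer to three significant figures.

0.0211 m/s

Only the electrostatic force acts, so mechanical energy is conserved: ½mv² = U₁ − U₂ = kQq(1/r₁ − 1/r₂).
U₁ − U₂ = (8.99×10⁹ N·m²/C²)(-2.88×10⁻⁹ C)(-8.54×10⁻⁹ C)(1/0.193 − 1/0.693) = 8.27×10⁻⁷ J.
v = √(2·8.27×10⁻⁷/3.71×10⁻³) = 0.0211 m/s.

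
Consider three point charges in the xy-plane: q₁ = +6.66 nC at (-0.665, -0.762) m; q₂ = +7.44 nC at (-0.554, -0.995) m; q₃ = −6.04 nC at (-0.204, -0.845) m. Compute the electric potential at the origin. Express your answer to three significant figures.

Electric potential is a scalar, so the contributions from each charge add algebraically: V = Σ kqᵢ/rᵢ.
Distances from the field point to each charge: r₁ = 1.01 m, r₂ = 1.14 m, r₃ = 0.869 m.
V = k[(6.66×10⁻⁹)/(1.01) + (7.44×10⁻⁹)/(1.14) + (-6.04×10⁻⁹)/(0.869)] = 55.5 V.

55.5 V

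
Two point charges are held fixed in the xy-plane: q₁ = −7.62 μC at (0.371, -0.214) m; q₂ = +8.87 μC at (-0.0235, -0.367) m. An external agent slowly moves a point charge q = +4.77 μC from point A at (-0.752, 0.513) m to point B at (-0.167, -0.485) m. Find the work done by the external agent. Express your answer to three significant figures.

For quasistatic motion the external work equals the change in potential energy: W_ext = qΔV = q(V_B − V_A).
At A: distances to the source charges are 1.34 m, 1.14 m; V_A = Σ kqᵢ/rᵢ = 1.86×10⁴ V.
At B: distances to the source charges are 0.602 m, 0.186 m; V_B = Σ kqᵢ/rᵢ = 3.15×10⁵ V.
ΔV = V_B − V_A = 2.97×10⁵ V.
W_ext = qΔV = (4.77×10⁻⁶ C)(2.97×10⁵ V) = 1.42 J.

1.42 J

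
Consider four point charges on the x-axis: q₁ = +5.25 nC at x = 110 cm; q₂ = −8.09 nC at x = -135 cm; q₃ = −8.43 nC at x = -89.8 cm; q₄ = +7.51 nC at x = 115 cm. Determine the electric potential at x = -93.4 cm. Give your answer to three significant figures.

Electric potential is a scalar, so the contributions from each charge add algebraically: V = Σ kqᵢ/rᵢ.
Distances from the field point to each charge: r₁ = 2.03 m, r₂ = 0.416 m, r₃ = 0.0360 m, r₄ = 2.08 m.
V = k[(5.25×10⁻⁹)/(2.03) + (-8.09×10⁻⁹)/(0.416) + (-8.43×10⁻⁹)/(0.0360) + (7.51×10⁻⁹)/(2.08)] = -2220 V.

-2220 V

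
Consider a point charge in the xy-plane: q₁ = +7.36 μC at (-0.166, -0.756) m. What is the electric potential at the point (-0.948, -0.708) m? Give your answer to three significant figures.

Electric potential is a scalar, so the contributions from each charge add algebraically: V = Σ kqᵢ/rᵢ.
Distances from the field point to each charge: r₁ = 0.783 m.
V = k[(7.36×10⁻⁶)/(0.783)] = 8.45×10⁴ V.

8.45×10⁴ V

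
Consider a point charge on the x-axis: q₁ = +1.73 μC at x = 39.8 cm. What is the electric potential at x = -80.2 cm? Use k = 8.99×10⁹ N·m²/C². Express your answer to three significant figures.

1.30×10⁴ V

The total potential is the scalar sum of each charge's contribution, V = Σ kqᵢ/rᵢ.
V = k[(1.73×10⁻⁶)/(1.20)] = 1.30×10⁴ V.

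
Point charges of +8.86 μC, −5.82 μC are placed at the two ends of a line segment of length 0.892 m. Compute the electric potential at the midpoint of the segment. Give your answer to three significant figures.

6.13×10⁴ V

The total potential is the scalar sum of each charge's contribution, V = Σ kqᵢ/rᵢ.
Each charge is 0.446 m from the midpoint.
V = k[(8.86×10⁻⁶)/(0.446) + (-5.82×10⁻⁶)/(0.446)] = 6.13×10⁴ V.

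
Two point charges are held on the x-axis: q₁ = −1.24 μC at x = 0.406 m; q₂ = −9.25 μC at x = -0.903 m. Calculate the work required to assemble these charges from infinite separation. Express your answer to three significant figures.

0.0788 J

The work to assemble the configuration equals its total potential energy, U = Σ kqᵢqⱼ/rᵢⱼ over all pairs.
Pair separations: r₁₂ = 1.31 m.
U = (0.0788) = 0.0788 J.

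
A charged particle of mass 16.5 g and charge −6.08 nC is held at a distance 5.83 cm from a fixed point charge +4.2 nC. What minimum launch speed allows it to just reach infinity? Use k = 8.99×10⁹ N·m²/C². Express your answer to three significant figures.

0.0218 m/s

To just escape, total mechanical energy must reach zero at infinity: ½mv²_min + U = 0, so ½mv²_min = −U = |kQq|/r.
|U| = |kQq|/r = (8.99×10⁹ N·m²/C²)(4.20×10⁻⁹)(6.08×10⁻⁹)/(0.0583) = 3.94×10⁻⁶ J.
v_min = √(2|U|/m) = √(2·3.94×10⁻⁶/0.0165) = 0.0218 m/s.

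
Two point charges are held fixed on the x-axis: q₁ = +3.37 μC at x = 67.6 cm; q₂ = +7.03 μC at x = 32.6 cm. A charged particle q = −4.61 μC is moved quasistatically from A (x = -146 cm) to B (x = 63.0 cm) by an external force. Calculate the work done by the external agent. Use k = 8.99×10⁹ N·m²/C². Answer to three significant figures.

-3.77 J

For quasistatic motion the external work equals the change in potential energy: W_ext = qΔV = q(V_B − V_A).
At A: distances to the source charges are 2.14 m, 1.79 m; V_A = Σ kqᵢ/rᵢ = 4.96×10⁴ V.
At B: distances to the source charges are 0.0460 m, 0.304 m; V_B = Σ kqᵢ/rᵢ = 8.67×10⁵ V.
ΔV = V_B − V_A = 8.17×10⁵ V.
W_ext = qΔV = (-4.61×10⁻⁶ C)(8.17×10⁵ V) = -3.77 J.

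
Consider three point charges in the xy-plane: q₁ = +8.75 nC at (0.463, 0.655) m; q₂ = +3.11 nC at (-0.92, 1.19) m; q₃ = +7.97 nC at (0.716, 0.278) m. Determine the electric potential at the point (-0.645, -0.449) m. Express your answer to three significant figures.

The total potential is the scalar sum of each charge's contribution, V = Σ kqᵢ/rᵢ.
Distances from the field point to each charge: r₁ = 1.56 m, r₂ = 1.66 m, r₃ = 1.54 m.
V = k[(8.75×10⁻⁹)/(1.56) + (3.11×10⁻⁹)/(1.66) + (7.97×10⁻⁹)/(1.54)] = 114 V.

114 V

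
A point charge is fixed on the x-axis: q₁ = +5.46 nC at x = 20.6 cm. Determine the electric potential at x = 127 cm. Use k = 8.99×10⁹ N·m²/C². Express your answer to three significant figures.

46.1 V

Electric potential is a scalar, so the contributions from each charge add algebraically: V = Σ kqᵢ/rᵢ.
V = k[(5.46×10⁻⁹)/(1.06)] = 46.1 V.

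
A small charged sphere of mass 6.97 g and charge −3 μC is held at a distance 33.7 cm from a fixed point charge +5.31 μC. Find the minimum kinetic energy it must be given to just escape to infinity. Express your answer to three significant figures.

To just escape, total mechanical energy must reach zero at infinity: ½mv²_min + U = 0, so ½mv²_min = −U = |kQq|/r.
|U| = |kQq|/r = (8.99×10⁹ N·m²/C²)(5.31×10⁻⁶)(3.00×10⁻⁶)/(0.337) = 0.425 J.

0.425 J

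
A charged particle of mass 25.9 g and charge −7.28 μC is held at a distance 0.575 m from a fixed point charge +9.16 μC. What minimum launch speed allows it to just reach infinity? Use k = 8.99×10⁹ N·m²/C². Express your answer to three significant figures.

8.97 m/s

To just escape, total mechanical energy must reach zero at infinity: ½mv²_min + U = 0, so ½mv²_min = −U = |kQq|/r.
|U| = |kQq|/r = (8.99×10⁹ N·m²/C²)(9.16×10⁻⁶)(7.28×10⁻⁶)/(0.575) = 1.04 J.
v_min = √(2|U|/m) = √(2·1.04/0.0259) = 8.97 m/s.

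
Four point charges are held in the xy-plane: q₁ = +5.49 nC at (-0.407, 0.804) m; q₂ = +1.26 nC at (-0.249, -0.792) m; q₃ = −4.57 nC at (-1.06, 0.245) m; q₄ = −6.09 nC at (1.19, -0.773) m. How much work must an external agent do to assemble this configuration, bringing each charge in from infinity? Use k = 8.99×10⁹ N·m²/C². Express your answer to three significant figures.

-3.43×10⁻⁷ J

The assembly work is the sum of pairwise potential energies, U = Σ_{i<j} kqᵢqⱼ/rᵢⱼ.
Pair separations: r₁₂ = 1.60 m, r₁₃ = 0.860 m, r₁₄ = 2.24 m, r₂₃ = 1.32 m, r₂₄ = 1.44 m, r₃₄ = 2.47 m.
Summing all 6 pair terms gives U = -3.43×10⁻⁷ J.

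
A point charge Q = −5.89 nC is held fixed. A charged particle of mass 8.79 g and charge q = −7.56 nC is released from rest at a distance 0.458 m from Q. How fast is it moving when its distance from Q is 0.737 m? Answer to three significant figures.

Only the electrostatic force acts, so mechanical energy is conserved: ½mv² = U₁ − U₂ = kQq(1/r₁ − 1/r₂).
U₁ − U₂ = (8.99×10⁹ N·m²/C²)(-5.89×10⁻⁹ C)(-7.56×10⁻⁹ C)(1/0.458 − 1/0.737) = 3.31×10⁻⁷ J.
v = √(2·3.31×10⁻⁷/8.79×10⁻³) = 8.68×10⁻³ m/s.

8.68×10⁻³ m/s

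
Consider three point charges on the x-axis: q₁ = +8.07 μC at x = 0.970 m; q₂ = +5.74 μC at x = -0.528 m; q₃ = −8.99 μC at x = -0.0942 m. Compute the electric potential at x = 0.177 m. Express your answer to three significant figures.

-1.33×10⁵ V

The total potential is the scalar sum of each charge's contribution, V = Σ kqᵢ/rᵢ.
Distances from the field point to each charge: r₁ = 0.793 m, r₂ = 0.705 m, r₃ = 0.271 m.
V = k[(8.07×10⁻⁶)/(0.793) + (5.74×10⁻⁶)/(0.705) + (-8.99×10⁻⁶)/(0.271)] = -1.33×10⁵ V.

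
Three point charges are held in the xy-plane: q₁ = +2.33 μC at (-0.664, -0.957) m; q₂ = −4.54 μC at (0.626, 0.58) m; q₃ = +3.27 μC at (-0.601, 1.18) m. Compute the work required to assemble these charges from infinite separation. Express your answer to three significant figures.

The assembly work is the sum of pairwise potential energies, U = Σ_{i<j} kqᵢqⱼ/rᵢⱼ.
Pair separations: r₁₂ = 2.01 m, r₁₃ = 2.14 m, r₂₃ = 1.37 m.
U = (-0.0474) + (0.0320) + (-0.0977) = -0.113 J.

-0.113 J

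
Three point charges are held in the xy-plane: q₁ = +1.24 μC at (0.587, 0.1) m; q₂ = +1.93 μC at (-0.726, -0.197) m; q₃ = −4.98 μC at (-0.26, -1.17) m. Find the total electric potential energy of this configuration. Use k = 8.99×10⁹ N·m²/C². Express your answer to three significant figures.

-0.100 J

The assembly work is the sum of pairwise potential energies, U = Σ_{i<j} kqᵢqⱼ/rᵢⱼ.
Pair separations: r₁₂ = 1.35 m, r₁₃ = 1.53 m, r₂₃ = 1.08 m.
U = (0.0160) + (-0.0364) + (-0.0801) = -0.100 J.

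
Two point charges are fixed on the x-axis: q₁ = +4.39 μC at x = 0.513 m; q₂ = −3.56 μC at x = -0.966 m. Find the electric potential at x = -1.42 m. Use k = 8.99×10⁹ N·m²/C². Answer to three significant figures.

The total potential is the scalar sum of each charge's contribution, V = Σ kqᵢ/rᵢ.
Distances from the field point to each charge: r₁ = 1.93 m, r₂ = 0.454 m.
V = k[(4.39×10⁻⁶)/(1.93) + (-3.56×10⁻⁶)/(0.454)] = -5.01×10⁴ V.

-5.01×10⁴ V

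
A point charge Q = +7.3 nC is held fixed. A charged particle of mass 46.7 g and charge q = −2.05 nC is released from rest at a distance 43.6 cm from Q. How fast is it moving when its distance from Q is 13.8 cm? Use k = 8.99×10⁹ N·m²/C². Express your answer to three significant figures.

Only the electrostatic force acts, so mechanical energy is conserved: ½mv² = U₁ − U₂ = kQq(1/r₁ − 1/r₂).
U₁ − U₂ = (8.99×10⁹ N·m²/C²)(7.30×10⁻⁹ C)(-2.05×10⁻⁹ C)(1/0.436 − 1/0.138) = 6.66×10⁻⁷ J.
v = √(2·6.66×10⁻⁷/0.0467) = 5.34×10⁻³ m/s.

5.34×10⁻³ m/s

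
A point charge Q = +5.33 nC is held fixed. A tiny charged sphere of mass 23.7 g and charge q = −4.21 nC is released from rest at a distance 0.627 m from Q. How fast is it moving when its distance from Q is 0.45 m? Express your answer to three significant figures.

3.27×10⁻³ m/s

Only the electrostatic force acts, so mechanical energy is conserved: ½mv² = U₁ − U₂ = kQq(1/r₁ − 1/r₂).
U₁ − U₂ = (8.99×10⁹ N·m²/C²)(5.33×10⁻⁹ C)(-4.21×10⁻⁹ C)(1/0.627 − 1/0.450) = 1.27×10⁻⁷ J.
v = √(2·1.27×10⁻⁷/0.0237) = 3.27×10⁻³ m/s.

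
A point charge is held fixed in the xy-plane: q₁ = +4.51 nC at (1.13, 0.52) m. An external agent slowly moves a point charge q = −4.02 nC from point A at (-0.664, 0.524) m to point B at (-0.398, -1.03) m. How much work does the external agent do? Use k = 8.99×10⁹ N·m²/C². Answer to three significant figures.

For quasistatic motion the external work equals the change in potential energy: W_ext = qΔV = q(V_B − V_A).
At A: distance to the source charge is 1.79 m; V_A = kq₁/r = 22.6 V.
At B: distance to the source charge is 2.18 m; V_B = kq₁/r = 18.6 V.
ΔV = V_B − V_A = -3.97 V.
W_ext = qΔV = (-4.02×10⁻⁹ C)(-3.97 V) = 1.60×10⁻⁸ J.

1.60×10⁻⁸ J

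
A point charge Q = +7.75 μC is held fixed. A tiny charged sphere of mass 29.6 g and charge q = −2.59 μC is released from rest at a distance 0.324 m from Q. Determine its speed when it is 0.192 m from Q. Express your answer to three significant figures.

5.09 m/s

Only the electrostatic force acts, so mechanical energy is conserved: ½mv² = U₁ − U₂ = kQq(1/r₁ − 1/r₂).
U₁ − U₂ = (8.99×10⁹ N·m²/C²)(7.75×10⁻⁶ C)(-2.59×10⁻⁶ C)(1/0.324 − 1/0.192) = 0.383 J.
v = √(2·0.383/0.0296) = 5.09 m/s.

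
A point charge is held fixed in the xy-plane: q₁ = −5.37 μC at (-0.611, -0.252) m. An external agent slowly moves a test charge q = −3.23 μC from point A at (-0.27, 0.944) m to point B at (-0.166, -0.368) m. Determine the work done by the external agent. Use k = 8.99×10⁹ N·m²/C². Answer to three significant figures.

0.214 J

For quasistatic motion the external work equals the change in potential energy: W_ext = qΔV = q(V_B − V_A).
At A: distance to the source charge is 1.24 m; V_A = kq₁/r = -3.88×10⁴ V.
At B: distance to the source charge is 0.460 m; V_B = kq₁/r = -1.05×10⁵ V.
ΔV = V_B − V_A = -6.62×10⁴ V.
W_ext = qΔV = (-3.23×10⁻⁶ C)(-6.62×10⁴ V) = 0.214 J.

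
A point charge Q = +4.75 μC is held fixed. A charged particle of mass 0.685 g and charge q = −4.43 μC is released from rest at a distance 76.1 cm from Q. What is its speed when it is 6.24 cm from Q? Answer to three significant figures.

90.1 m/s

Only the electrostatic force acts, so mechanical energy is conserved: ½mv² = U₁ − U₂ = kQq(1/r₁ − 1/r₂).
U₁ − U₂ = (8.99×10⁹ N·m²/C²)(4.75×10⁻⁶ C)(-4.43×10⁻⁶ C)(1/0.761 − 1/0.0624) = 2.78 J.
v = √(2·2.78/6.85×10⁻⁴) = 90.1 m/s.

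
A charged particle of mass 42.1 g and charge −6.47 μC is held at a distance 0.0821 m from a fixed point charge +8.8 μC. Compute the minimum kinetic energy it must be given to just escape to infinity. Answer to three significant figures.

To just escape, total mechanical energy must reach zero at infinity: ½mv²_min + U = 0, so ½mv²_min = −U = |kQq|/r.
|U| = |kQq|/r = (8.99×10⁹ N·m²/C²)(8.80×10⁻⁶)(6.47×10⁻⁶)/(0.0821) = 6.23 J.

6.23 J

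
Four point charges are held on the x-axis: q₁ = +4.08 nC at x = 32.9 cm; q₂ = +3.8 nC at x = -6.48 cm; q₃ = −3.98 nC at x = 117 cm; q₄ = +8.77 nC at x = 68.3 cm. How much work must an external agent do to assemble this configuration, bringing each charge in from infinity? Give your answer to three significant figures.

7.35×10⁻⁷ J

The work to assemble the configuration equals its total potential energy, U = Σ kqᵢqⱼ/rᵢⱼ over all pairs.
Pair separations: r₁₂ = 0.394 m, r₁₃ = 0.841 m, r₁₄ = 0.354 m, r₂₃ = 1.23 m, r₂₄ = 0.748 m, r₃₄ = 0.487 m.
Summing all 6 pair terms gives U = 7.35×10⁻⁷ J.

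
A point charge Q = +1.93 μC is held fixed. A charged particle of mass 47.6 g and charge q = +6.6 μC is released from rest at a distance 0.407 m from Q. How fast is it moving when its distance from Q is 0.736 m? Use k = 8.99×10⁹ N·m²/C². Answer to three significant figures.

2.30 m/s

Only the electrostatic force acts, so mechanical energy is conserved: ½mv² = U₁ − U₂ = kQq(1/r₁ − 1/r₂).
U₁ − U₂ = (8.99×10⁹ N·m²/C²)(1.93×10⁻⁶ C)(6.60×10⁻⁶ C)(1/0.407 − 1/0.736) = 0.126 J.
v = √(2·0.126/0.0476) = 2.30 m/s.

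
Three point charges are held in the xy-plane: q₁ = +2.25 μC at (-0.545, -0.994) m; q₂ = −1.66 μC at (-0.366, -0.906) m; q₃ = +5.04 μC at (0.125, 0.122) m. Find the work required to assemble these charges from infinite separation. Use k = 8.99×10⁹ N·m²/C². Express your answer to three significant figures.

-0.156 J

The work to assemble the configuration equals its total potential energy, U = Σ kqᵢqⱼ/rᵢⱼ over all pairs.
Pair separations: r₁₂ = 0.199 m, r₁₃ = 1.30 m, r₂₃ = 1.14 m.
U = (-0.168) + (0.0783) + (-0.0660) = -0.156 J.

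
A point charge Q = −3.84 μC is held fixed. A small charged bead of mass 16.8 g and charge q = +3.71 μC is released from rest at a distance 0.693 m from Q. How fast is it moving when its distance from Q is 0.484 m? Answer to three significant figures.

Only the electrostatic force acts, so mechanical energy is conserved: ½mv² = U₁ − U₂ = kQq(1/r₁ − 1/r₂).
U₁ − U₂ = (8.99×10⁹ N·m²/C²)(-3.84×10⁻⁶ C)(3.71×10⁻⁶ C)(1/0.693 − 1/0.484) = 0.0798 J.
v = √(2·0.0798/0.0168) = 3.08 m/s.

3.08 m/s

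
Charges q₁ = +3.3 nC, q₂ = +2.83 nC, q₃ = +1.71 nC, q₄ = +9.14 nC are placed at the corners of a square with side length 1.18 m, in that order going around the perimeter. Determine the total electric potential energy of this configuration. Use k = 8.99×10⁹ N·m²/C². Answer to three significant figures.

The work to assemble the configuration equals its total potential energy, U = Σ kqᵢqⱼ/rᵢⱼ over all pairs.
The four side pairs have separation 1.18 m and the two diagonal pairs 1.67 m.
Summing all 6 pair terms gives U = 6.27×10⁻⁷ J.

6.27×10⁻⁷ J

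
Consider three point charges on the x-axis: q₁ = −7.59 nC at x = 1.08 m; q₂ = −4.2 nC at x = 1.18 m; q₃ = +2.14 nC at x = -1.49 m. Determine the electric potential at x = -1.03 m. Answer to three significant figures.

The total potential is the scalar sum of each charge's contribution, V = Σ kqᵢ/rᵢ.
Distances from the field point to each charge: r₁ = 2.11 m, r₂ = 2.21 m, r₃ = 0.460 m.
V = k[(-7.59×10⁻⁹)/(2.11) + (-4.20×10⁻⁹)/(2.21) + (2.14×10⁻⁹)/(0.460)] = -7.60 V.

-7.60 V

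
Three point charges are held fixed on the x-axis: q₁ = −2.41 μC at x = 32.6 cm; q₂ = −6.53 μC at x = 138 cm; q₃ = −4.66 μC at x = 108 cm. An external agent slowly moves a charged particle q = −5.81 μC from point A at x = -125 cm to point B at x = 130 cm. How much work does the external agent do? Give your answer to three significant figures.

For quasistatic motion the external work equals the change in potential energy: W_ext = qΔV = q(V_B − V_A).
At A: distances to the source charges are 1.58 m, 2.63 m, 2.33 m; V_A = Σ kqᵢ/rᵢ = -5.40×10⁴ V.
At B: distances to the source charges are 0.974 m, 0.0800 m, 0.220 m; V_B = Σ kqᵢ/rᵢ = -9.46×10⁵ V.
ΔV = V_B − V_A = -8.92×10⁵ V.
W_ext = qΔV = (-5.81×10⁻⁶ C)(-8.92×10⁵ V) = 5.19 J.

5.19 J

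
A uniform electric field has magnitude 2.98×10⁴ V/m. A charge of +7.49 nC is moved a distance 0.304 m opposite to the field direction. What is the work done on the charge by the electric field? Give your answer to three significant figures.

-6.79×10⁻⁵ J

The potential change for a displacement 0.304 m opposite to the field direction is ΔV = +Ed = 9060 V.
W_field = −qΔV = -6.79×10⁻⁵ J.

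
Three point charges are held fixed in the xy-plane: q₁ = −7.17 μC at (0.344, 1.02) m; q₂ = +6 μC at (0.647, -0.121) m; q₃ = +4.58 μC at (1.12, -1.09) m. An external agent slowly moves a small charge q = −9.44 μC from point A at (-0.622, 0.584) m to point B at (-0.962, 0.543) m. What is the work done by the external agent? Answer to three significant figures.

For quasistatic motion the external work equals the change in potential energy: W_ext = qΔV = q(V_B − V_A).
At A: distances to the source charges are 1.06 m, 1.45 m, 2.42 m; V_A = Σ kqᵢ/rᵢ = -6620 V.
At B: distances to the source charges are 1.39 m, 1.74 m, 2.65 m; V_B = Σ kqᵢ/rᵢ = 190 V.
ΔV = V_B − V_A = 6810 V.
W_ext = qΔV = (-9.44×10⁻⁶ C)(6810 V) = -0.0643 J.

-0.0643 J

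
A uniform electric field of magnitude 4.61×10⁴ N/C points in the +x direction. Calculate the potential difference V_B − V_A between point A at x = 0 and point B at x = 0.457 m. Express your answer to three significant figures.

In a uniform field, potential decreases in the direction of E: V_B − V_A = −E·Δx.
V_B − V_A = −(4.61×10⁴ V/m)(0.457 m) = -2.11×10⁴ V.

-2.11×10⁴ V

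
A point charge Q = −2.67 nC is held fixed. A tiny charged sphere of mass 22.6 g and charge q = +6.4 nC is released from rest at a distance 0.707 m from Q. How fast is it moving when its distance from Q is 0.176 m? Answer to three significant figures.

7.62×10⁻³ m/s

Only the electrostatic force acts, so mechanical energy is conserved: ½mv² = U₁ − U₂ = kQq(1/r₁ − 1/r₂).
U₁ − U₂ = (8.99×10⁹ N·m²/C²)(-2.67×10⁻⁹ C)(6.40×10⁻⁹ C)(1/0.707 − 1/0.176) = 6.56×10⁻⁷ J.
v = √(2·6.56×10⁻⁷/0.0226) = 7.62×10⁻³ m/s.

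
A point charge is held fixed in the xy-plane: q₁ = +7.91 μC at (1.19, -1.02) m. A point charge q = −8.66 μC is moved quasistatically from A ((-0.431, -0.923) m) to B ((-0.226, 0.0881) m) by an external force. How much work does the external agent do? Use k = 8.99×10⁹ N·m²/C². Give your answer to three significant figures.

For quasistatic motion the external work equals the change in potential energy: W_ext = qΔV = q(V_B − V_A).
At A: distance to the source charge is 1.62 m; V_A = kq₁/r = 4.38×10⁴ V.
At B: distance to the source charge is 1.80 m; V_B = kq₁/r = 3.95×10⁴ V.
ΔV = V_B − V_A = -4240 V.
W_ext = qΔV = (-8.66×10⁻⁶ C)(-4240 V) = 0.0367 J.

0.0367 J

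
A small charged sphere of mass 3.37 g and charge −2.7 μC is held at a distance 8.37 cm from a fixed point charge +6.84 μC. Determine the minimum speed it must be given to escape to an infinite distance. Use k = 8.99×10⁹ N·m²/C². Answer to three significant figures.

34.3 m/s

To just escape, total mechanical energy must reach zero at infinity: ½mv²_min + U = 0, so ½mv²_min = −U = |kQq|/r.
|U| = |kQq|/r = (8.99×10⁹ N·m²/C²)(6.84×10⁻⁶)(2.70×10⁻⁶)/(0.0837) = 1.98 J.
v_min = √(2|U|/m) = √(2·1.98/3.37×10⁻³) = 34.3 m/s.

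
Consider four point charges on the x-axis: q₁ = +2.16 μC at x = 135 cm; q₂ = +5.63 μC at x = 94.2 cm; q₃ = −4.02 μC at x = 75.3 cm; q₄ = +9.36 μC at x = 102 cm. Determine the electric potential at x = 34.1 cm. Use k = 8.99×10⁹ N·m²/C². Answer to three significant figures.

Electric potential is a scalar, so the contributions from each charge add algebraically: V = Σ kqᵢ/rᵢ.
Distances from the field point to each charge: r₁ = 1.01 m, r₂ = 0.601 m, r₃ = 0.412 m, r₄ = 0.679 m.
V = k[(2.16×10⁻⁶)/(1.01) + (5.63×10⁻⁶)/(0.601) + (-4.02×10⁻⁶)/(0.412) + (9.36×10⁻⁶)/(0.679)] = 1.40×10⁵ V.

1.40×10⁵ V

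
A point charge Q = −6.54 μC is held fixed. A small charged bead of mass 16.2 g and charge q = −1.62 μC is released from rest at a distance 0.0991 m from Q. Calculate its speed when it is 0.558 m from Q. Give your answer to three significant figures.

Only the electrostatic force acts, so mechanical energy is conserved: ½mv² = U₁ − U₂ = kQq(1/r₁ − 1/r₂).
U₁ − U₂ = (8.99×10⁹ N·m²/C²)(-6.54×10⁻⁶ C)(-1.62×10⁻⁶ C)(1/0.0991 − 1/0.558) = 0.790 J.
v = √(2·0.790/0.0162) = 9.88 m/s.

9.88 m/s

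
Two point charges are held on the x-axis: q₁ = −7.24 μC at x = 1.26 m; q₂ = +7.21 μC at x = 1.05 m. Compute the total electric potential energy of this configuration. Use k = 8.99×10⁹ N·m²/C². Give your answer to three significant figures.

The assembly work is the sum of pairwise potential energies, U = Σ_{i<j} kqᵢqⱼ/rᵢⱼ.
Pair separations: r₁₂ = 0.210 m.
U = (-2.23) = -2.23 J.

-2.23 J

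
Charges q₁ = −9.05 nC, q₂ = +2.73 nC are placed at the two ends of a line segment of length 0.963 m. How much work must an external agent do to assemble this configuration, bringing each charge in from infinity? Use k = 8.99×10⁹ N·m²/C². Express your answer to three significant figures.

The work to assemble the configuration equals its total potential energy, U = Σ kqᵢqⱼ/rᵢⱼ over all pairs.
The separation is r = 0.963 m.
U = (-2.31×10⁻⁷) = -2.31×10⁻⁷ J.

-2.31×10⁻⁷ J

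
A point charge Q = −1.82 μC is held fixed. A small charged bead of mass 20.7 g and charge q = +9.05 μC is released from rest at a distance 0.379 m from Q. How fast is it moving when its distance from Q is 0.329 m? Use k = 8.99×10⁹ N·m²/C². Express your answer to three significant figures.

2.40 m/s

Only the electrostatic force acts, so mechanical energy is conserved: ½mv² = U₁ − U₂ = kQq(1/r₁ − 1/r₂).
U₁ − U₂ = (8.99×10⁹ N·m²/C²)(-1.82×10⁻⁶ C)(9.05×10⁻⁶ C)(1/0.379 − 1/0.329) = 0.0594 J.
v = √(2·0.0594/0.0207) = 2.40 m/s.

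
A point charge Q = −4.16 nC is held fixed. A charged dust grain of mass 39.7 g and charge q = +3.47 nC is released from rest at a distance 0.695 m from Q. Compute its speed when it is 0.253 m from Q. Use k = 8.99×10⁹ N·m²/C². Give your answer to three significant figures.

4.05×10⁻³ m/s

Only the electrostatic force acts, so mechanical energy is conserved: ½mv² = U₁ − U₂ = kQq(1/r₁ − 1/r₂).
U₁ − U₂ = (8.99×10⁹ N·m²/C²)(-4.16×10⁻⁹ C)(3.47×10⁻⁹ C)(1/0.695 − 1/0.253) = 3.26×10⁻⁷ J.
v = √(2·3.26×10⁻⁷/0.0397) = 4.05×10⁻³ m/s.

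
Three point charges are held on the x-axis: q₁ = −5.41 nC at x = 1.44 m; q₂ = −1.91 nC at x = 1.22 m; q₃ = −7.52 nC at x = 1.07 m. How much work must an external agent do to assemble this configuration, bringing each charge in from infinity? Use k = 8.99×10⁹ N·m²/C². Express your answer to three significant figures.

2.27×10⁻⁶ J

The work to assemble the configuration equals its total potential energy, U = Σ kqᵢqⱼ/rᵢⱼ over all pairs.
Pair separations: r₁₂ = 0.220 m, r₁₃ = 0.370 m, r₂₃ = 0.150 m.
U = (4.22×10⁻⁷) + (9.88×10⁻⁷) + (8.61×10⁻⁷) = 2.27×10⁻⁶ J.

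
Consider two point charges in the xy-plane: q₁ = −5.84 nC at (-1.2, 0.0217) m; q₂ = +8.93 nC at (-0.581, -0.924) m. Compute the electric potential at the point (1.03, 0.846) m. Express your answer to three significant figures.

11.5 V

Electric potential is a scalar, so the contributions from each charge add algebraically: V = Σ kqᵢ/rᵢ.
Distances from the field point to each charge: r₁ = 2.38 m, r₂ = 2.39 m.
V = k[(-5.84×10⁻⁹)/(2.38) + (8.93×10⁻⁹)/(2.39)] = 11.5 V.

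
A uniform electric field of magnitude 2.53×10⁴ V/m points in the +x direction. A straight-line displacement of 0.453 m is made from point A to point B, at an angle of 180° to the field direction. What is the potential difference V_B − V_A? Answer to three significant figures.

Only the component of displacement along E changes the potential: ΔV = −E·d·cosθ.
ΔV = −(2.53×10⁴ V/m)(0.453 m)cos180° = 1.15×10⁴ V.

1.15×10⁴ V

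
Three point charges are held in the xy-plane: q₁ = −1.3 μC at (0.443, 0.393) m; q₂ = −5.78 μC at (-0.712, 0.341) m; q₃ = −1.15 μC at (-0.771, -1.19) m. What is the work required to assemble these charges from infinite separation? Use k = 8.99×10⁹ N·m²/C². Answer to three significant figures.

The work to assemble the configuration equals its total potential energy, U = Σ kqᵢqⱼ/rᵢⱼ over all pairs.
Pair separations: r₁₂ = 1.16 m, r₁₃ = 1.99 m, r₂₃ = 1.53 m.
U = (0.0584) + (6.74×10⁻³) + (0.0390) = 0.104 J.

0.104 J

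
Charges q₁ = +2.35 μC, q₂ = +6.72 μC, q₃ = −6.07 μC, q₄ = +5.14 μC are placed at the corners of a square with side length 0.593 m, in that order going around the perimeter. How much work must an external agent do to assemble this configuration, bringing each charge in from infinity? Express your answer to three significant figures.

The assembly work is the sum of pairwise potential energies, U = Σ_{i<j} kqᵢqⱼ/rᵢⱼ.
The four side pairs have separation 0.593 m and the two diagonal pairs 0.839 m.
Summing all 6 pair terms gives U = -0.451 J.

-0.451 J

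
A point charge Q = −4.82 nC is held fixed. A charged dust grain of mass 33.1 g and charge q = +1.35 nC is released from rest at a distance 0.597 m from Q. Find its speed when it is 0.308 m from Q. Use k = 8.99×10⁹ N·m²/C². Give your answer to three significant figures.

2.36×10⁻³ m/s

Only the electrostatic force acts, so mechanical energy is conserved: ½mv² = U₁ − U₂ = kQq(1/r₁ − 1/r₂).
U₁ − U₂ = (8.99×10⁹ N·m²/C²)(-4.82×10⁻⁹ C)(1.35×10⁻⁹ C)(1/0.597 − 1/0.308) = 9.19×10⁻⁸ J.
v = √(2·9.19×10⁻⁸/0.0331) = 2.36×10⁻³ m/s.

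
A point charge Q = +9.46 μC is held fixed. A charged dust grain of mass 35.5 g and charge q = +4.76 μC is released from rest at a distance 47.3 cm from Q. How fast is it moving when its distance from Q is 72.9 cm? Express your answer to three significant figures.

Only the electrostatic force acts, so mechanical energy is conserved: ½mv² = U₁ − U₂ = kQq(1/r₁ − 1/r₂).
U₁ − U₂ = (8.99×10⁹ N·m²/C²)(9.46×10⁻⁶ C)(4.76×10⁻⁶ C)(1/0.473 − 1/0.729) = 0.301 J.
v = √(2·0.301/0.0355) = 4.11 m/s.

4.11 m/s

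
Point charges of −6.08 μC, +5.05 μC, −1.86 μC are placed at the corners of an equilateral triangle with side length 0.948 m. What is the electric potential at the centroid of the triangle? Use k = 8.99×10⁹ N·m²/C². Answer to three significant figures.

Electric potential is a scalar, so the contributions from each charge add algebraically: V = Σ kqᵢ/rᵢ.
The distance from each vertex to the centroid is a/√3 = 0.547 m.
V = k[(-6.08×10⁻⁶)/(0.547) + (5.05×10⁻⁶)/(0.547) + (-1.86×10⁻⁶)/(0.547)] = -4.75×10⁴ V.

-4.75×10⁴ V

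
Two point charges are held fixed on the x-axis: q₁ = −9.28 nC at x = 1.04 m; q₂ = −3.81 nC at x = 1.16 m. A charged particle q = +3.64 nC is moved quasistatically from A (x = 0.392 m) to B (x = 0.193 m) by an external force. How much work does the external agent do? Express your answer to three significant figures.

1.44×10⁻⁷ J

For quasistatic motion the external work equals the change in potential energy: W_ext = qΔV = q(V_B − V_A).
At A: distances to the source charges are 0.648 m, 0.768 m; V_A = Σ kqᵢ/rᵢ = -173 V.
At B: distances to the source charges are 0.847 m, 0.967 m; V_B = Σ kqᵢ/rᵢ = -134 V.
ΔV = V_B − V_A = 39.4 V.
W_ext = qΔV = (3.64×10⁻⁹ C)(39.4 V) = 1.44×10⁻⁷ J.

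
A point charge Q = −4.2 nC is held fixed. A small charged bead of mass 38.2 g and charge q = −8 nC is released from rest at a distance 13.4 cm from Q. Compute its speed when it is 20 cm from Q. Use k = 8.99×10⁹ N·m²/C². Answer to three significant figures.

Only the electrostatic force acts, so mechanical energy is conserved: ½mv² = U₁ − U₂ = kQq(1/r₁ − 1/r₂).
U₁ − U₂ = (8.99×10⁹ N·m²/C²)(-4.20×10⁻⁹ C)(-8.00×10⁻⁹ C)(1/0.134 − 1/0.200) = 7.44×10⁻⁷ J.
v = √(2·7.44×10⁻⁷/0.0382) = 6.24×10⁻³ m/s.

6.24×10⁻³ m/s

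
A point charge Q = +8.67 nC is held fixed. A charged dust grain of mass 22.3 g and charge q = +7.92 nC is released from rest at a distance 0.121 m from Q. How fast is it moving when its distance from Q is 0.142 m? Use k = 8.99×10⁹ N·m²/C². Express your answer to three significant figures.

8.23×10⁻³ m/s

Only the electrostatic force acts, so mechanical energy is conserved: ½mv² = U₁ − U₂ = kQq(1/r₁ − 1/r₂).
U₁ − U₂ = (8.99×10⁹ N·m²/C²)(8.67×10⁻⁹ C)(7.92×10⁻⁹ C)(1/0.121 − 1/0.142) = 7.54×10⁻⁷ J.
v = √(2·7.54×10⁻⁷/0.0223) = 8.23×10⁻³ m/s.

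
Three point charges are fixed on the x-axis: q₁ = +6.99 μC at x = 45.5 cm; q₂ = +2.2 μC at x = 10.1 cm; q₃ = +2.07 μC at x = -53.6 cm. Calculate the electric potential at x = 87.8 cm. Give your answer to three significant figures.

The total potential is the scalar sum of each charge's contribution, V = Σ kqᵢ/rᵢ.
Distances from the field point to each charge: r₁ = 0.423 m, r₂ = 0.777 m, r₃ = 1.41 m.
V = k[(6.99×10⁻⁶)/(0.423) + (2.20×10⁻⁶)/(0.777) + (2.07×10⁻⁶)/(1.41)] = 1.87×10⁵ V.

1.87×10⁵ V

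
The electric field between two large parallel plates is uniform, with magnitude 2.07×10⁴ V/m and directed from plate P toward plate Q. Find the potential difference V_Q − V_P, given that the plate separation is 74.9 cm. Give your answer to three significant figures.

In a uniform field, potential decreases in the direction of E: ΔV = −E·d for a displacement d parallel to E.
Going from P to Q is a displacement of 74.9 cm along the field, so V_Q − V_P = −Ed = -1.55×10⁴ V.

-1.55×10⁴ V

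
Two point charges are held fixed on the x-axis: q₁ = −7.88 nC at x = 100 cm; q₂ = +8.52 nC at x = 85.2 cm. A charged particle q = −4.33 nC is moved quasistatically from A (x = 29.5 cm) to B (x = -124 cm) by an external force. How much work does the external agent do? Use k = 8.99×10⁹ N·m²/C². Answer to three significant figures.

1.39×10⁻⁷ J

For quasistatic motion the external work equals the change in potential energy: W_ext = qΔV = q(V_B − V_A).
At A: distances to the source charges are 0.705 m, 0.557 m; V_A = Σ kqᵢ/rᵢ = 37.0 V.
At B: distances to the source charges are 2.24 m, 2.09 m; V_B = Σ kqᵢ/rᵢ = 4.99 V.
ΔV = V_B − V_A = -32.0 V.
W_ext = qΔV = (-4.33×10⁻⁹ C)(-32.0 V) = 1.39×10⁻⁷ J.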